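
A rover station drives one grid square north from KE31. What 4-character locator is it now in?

Latitude square 1; +1 → 2.
The longitude characters are unchanged.

KE32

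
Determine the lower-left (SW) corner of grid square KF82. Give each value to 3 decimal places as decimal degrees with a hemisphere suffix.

38.000° S, 36.000° E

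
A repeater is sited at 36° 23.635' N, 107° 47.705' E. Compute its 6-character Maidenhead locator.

OM36vj

Add 180° to longitude and 90° to latitude: 287.7951, 126.3939.
Field (20°×10°, letters A–R): 287.7951/20 → 14 → O, 126.3939/10 → 12 → M; chars OM.
Square (2°×1°, digits 0–9): 7.7951/2 → 3, 6.3939/1 → 6; chars 36.
Subsquare (5′×2.5′, letters a–x): 1.7951/0.0833333 → 21 → v, 0.3939/0.0416667 → 9 → j; chars vj.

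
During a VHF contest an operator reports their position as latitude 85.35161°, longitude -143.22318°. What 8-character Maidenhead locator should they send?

Add 180° to longitude and 90° to latitude: 36.77682, 175.35161.
Field: 36.77682/20 → 1 → B, 175.35161/10 → 17 → R; chars BR.
Square: 16.77682/2 → 8, 5.35161/1 → 5; chars 85.
Subsquare: 0.77682/0.0833333 → 9 → j, 0.35161/0.0416667 → 8 → i; chars ji.
Extended square: 0.02682/0.00833333 → 3, 0.01828/0.00416667 → 4; chars 34.

BR85ji34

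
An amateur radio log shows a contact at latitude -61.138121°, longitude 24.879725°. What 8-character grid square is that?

KC28ku56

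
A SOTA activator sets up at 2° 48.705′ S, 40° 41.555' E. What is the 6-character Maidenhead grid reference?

LI07ie

Add 180° to longitude and 90° to latitude: 220.6926, 87.1882.
Field: lon ⌊220.6926/20⌋ = 11 → L; lat ⌊87.1882/10⌋ = 8 → I.
Square: lon ⌊0.6926/2⌋ = 0; lat ⌊7.1882/1⌋ = 7.
Subsquare: lon ⌊0.6926/0.0833333⌋ = 8 → i; lat ⌊0.1882/0.0416667⌋ = 4 → e.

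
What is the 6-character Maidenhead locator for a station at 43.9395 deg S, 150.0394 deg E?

QE56ab

Offset from 180°W / 90°S: lon 330.0394°, lat 46.0605°.
Field: lon ⌊330.0394/20⌋ = 16 → Q; lat ⌊46.0605/10⌋ = 4 → E.
Square: lon ⌊10.0394/2⌋ = 5; lat ⌊6.0605/1⌋ = 6.
Subsquare: lon ⌊0.0394/0.0833333⌋ = 0 → a; lat ⌊0.0605/0.0416667⌋ = 1 → b.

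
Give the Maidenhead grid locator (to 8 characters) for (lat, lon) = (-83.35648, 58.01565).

Offset from 180°W / 90°S: lon 238.01565°, lat 6.64352°.
Field: lon ⌊238.01565/20⌋ = 11 → L; lat ⌊6.64352/10⌋ = 0 → A.
Square: lon ⌊18.01565/2⌋ = 9; lat ⌊6.64352/1⌋ = 6.
Subsquare: lon ⌊0.01565/0.0833333⌋ = 0 → a; lat ⌊0.64352/0.0416667⌋ = 15 → p.
Extended square: lon ⌊0.01565/0.00833333⌋ = 1; lat ⌊0.01852/0.00416667⌋ = 4.

LA96ap14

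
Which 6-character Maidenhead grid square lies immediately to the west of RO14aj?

RO04xj

Longitude subsquare a = 0; −1 → -1, wraps to 23 = x, carry into square.
Longitude square 1; −1 → 0.
The latitude characters are unchanged.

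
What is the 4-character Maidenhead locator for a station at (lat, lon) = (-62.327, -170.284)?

Add 180° to longitude and 90° to latitude: 9.72, 27.67.
Field: lon ⌊9.72/20⌋ = 0 → A; lat ⌊27.67/10⌋ = 2 → C.
Square: lon ⌊9.72/2⌋ = 4; lat ⌊7.67/1⌋ = 7.

AC47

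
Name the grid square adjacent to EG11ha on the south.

EG10hx

Latitude subsquare a = 0; −1 → -1, wraps to 23 = x, carry into square.
Latitude square 1; −1 → 0.
The longitude characters are unchanged.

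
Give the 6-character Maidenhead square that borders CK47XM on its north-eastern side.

CK57an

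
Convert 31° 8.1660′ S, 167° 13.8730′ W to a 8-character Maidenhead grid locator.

AF68ju27

Shift to the Maidenhead origin (180°W, 90°S): lon 12.76878, lat 58.86390.
Field: 12.76878/20 → 0 → A, 58.86390/10 → 5 → F; chars AF.
Square: 12.76878/2 → 6, 8.86390/1 → 8; chars 68.
Subsquare: 0.76878/0.0833333 → 9 → j, 0.86390/0.0416667 → 20 → u; chars ju.
Extended square: 0.01878/0.00833333 → 2, 0.03057/0.00416667 → 7; chars 27.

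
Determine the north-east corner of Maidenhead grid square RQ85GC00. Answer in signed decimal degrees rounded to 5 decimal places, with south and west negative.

75.08750, 176.50833

Field R=17, Q=16: +17·20° lon, +16·10° lat → SW at lon 160°, lat 70°.
Square 8, 5: +8·2° lon, +5·1° lat → SW at lon 176°, lat 75°.
Subsquare g=6, c=2: +6·0.0833333° lon, +2·0.0416667° lat → SW at lon 176.5°, lat 75.0833°.
Extended square 0, 0: +0·0.00833333° lon, +0·0.00416667° lat → SW at lon 176.5°, lat 75.0833°.
Cell spans 0.00833333° lon × 0.00416667° lat. NE corner is SW corner plus one full cell.
latitude 75.08750, longitude 176.50833.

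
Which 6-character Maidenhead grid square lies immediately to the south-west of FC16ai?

Longitude subsquare a = 0; −1 → -1, wraps to 23 = x, carry into square.
Longitude square 1; −1 → 0.
Latitude subsquare i = 8; −1 → 7 = h.

FC06xh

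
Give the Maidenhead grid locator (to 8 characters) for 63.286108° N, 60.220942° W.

FP93vg38

Offset from 180°W / 90°S: lon 119.77906°, lat 153.28611°.
Field: lon ⌊119.77906/20⌋ = 5 → F; lat ⌊153.28611/10⌋ = 15 → P.
Square: lon ⌊19.77906/2⌋ = 9; lat ⌊3.28611/1⌋ = 3.
Subsquare: lon ⌊1.77906/0.0833333⌋ = 21 → v; lat ⌊0.28611/0.0416667⌋ = 6 → g.
Extended square: lon ⌊0.02906/0.00833333⌋ = 3; lat ⌊0.03611/0.00416667⌋ = 8.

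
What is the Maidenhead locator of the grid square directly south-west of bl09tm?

BL09sl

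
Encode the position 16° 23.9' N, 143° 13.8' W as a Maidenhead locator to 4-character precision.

BK86

Shift to the Maidenhead origin (180°W, 90°S): lon 36.77, lat 106.40.
Field (20°×10°, letters A–R): 36.77/20 → 1 → B, 106.40/10 → 10 → K; chars BK.
Square (2°×1°, digits 0–9): 16.77/2 → 8, 6.40/1 → 6; chars 86.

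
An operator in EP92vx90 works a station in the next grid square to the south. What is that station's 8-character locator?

Latitude extended square 0; −1 → -1, wraps to 9, carry into subsquare.
Latitude subsquare x = 23; −1 → 22 = w.
The longitude characters are unchanged.

EP92vw99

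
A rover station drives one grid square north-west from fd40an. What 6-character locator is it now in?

FD30xo

Longitude subsquare a = 0; −1 → -1, wraps to 23 = x, carry into square.
Longitude square 4; −1 → 3.
Latitude subsquare n = 13; +1 → 14 = o.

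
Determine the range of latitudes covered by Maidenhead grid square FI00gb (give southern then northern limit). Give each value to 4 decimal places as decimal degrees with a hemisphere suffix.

9.9583° S, 9.9167° S

Field F=5, I=8: +5·20° lon, +8·10° lat → SW at lon -80°, lat -10°.
Square 0, 0: +0·2° lon, +0·1° lat → SW at lon -80°, lat -10°.
Subsquare g=6, b=1: +6·0.0833333° lon, +1·0.0416667° lat → SW at lon -79.5°, lat -9.95833°.
Cell spans 0.0833333° lon × 0.0416667° lat.
south 9.9583° S, north 9.9167° S.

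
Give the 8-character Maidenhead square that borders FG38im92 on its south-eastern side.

Longitude extended square 9; +1 → 10, wraps to 0, carry into subsquare.
Longitude subsquare i = 8; +1 → 9 = j.
Latitude extended square 2; −1 → 1.

FG38jm01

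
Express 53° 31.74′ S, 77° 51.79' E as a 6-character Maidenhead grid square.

MD86wl

Offset from 180°W / 90°S: lon 257.8632°, lat 36.4710°.
Field: lon ⌊257.8632/20⌋ = 12 → M; lat ⌊36.4710/10⌋ = 3 → D.
Square: lon ⌊17.8632/2⌋ = 8; lat ⌊6.4710/1⌋ = 6.
Subsquare: lon ⌊1.8632/0.0833333⌋ = 22 → w; lat ⌊0.4710/0.0416667⌋ = 11 → l.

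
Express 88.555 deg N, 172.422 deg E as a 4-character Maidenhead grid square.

Offset from 180°W / 90°S: lon 352.42°, lat 178.56°.
Field: 352.42/20 → 17 → R, 178.56/10 → 17 → R; chars RR.
Square: 12.42/2 → 6, 8.56/1 → 8; chars 68.

RR68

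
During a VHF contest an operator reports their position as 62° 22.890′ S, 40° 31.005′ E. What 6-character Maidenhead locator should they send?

LC07go

Offset from 180°W / 90°S: lon 220.5168°, lat 27.6185°.
Field (20°×10°, letters A–R): lon ⌊220.5168/20⌋ = 11 → L; lat ⌊27.6185/10⌋ = 2 → C.
Square (2°×1°, digits 0–9): lon ⌊0.5168/2⌋ = 0; lat ⌊7.6185/1⌋ = 7.
Subsquare (5′×2.5′, letters a–x): lon ⌊0.5168/0.0833333⌋ = 6 → g; lat ⌊0.6185/0.0416667⌋ = 14 → o.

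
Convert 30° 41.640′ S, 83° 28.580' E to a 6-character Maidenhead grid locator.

NF19rh

Offset from 180°W / 90°S: lon 263.4763°, lat 59.3060°.
Field (20°×10°, letters A–R): lon ⌊263.4763/20⌋ = 13 → N; lat ⌊59.3060/10⌋ = 5 → F.
Square (2°×1°, digits 0–9): lon ⌊3.4763/2⌋ = 1; lat ⌊9.3060/1⌋ = 9.
Subsquare (5′×2.5′, letters a–x): lon ⌊1.4763/0.0833333⌋ = 17 → r; lat ⌊0.3060/0.0416667⌋ = 7 → h.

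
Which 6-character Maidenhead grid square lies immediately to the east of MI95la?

MI95ma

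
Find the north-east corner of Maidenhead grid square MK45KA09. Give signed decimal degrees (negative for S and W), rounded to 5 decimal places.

15.04167, 68.84167

Field M=12, K=10: +12·20° lon, +10·10° lat → SW at lon 60°, lat 10°.
Square 4, 5: +4·2° lon, +5·1° lat → SW at lon 68°, lat 15°.
Subsquare k=10, a=0: +10·0.0833333° lon, +0·0.0416667° lat → SW at lon 68.8333°, lat 15°.
Extended square 0, 9: +0·0.00833333° lon, +9·0.00416667° lat → SW at lon 68.8333°, lat 15.0375°.
Cell spans 0.00833333° lon × 0.00416667° lat. NE corner is SW corner plus one full cell.
latitude 15.04167, longitude 68.84167.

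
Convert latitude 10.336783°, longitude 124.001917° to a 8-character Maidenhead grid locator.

Add 180° to longitude and 90° to latitude: 304.00192, 100.33678.
Field: 304.00192/20 → 15 → P, 100.33678/10 → 10 → K; chars PK.
Square: 4.00192/2 → 2, 0.33678/1 → 0; chars 20.
Subsquare: 0.00192/0.0833333 → 0 → a, 0.33678/0.0416667 → 8 → i; chars ai.
Extended square: 0.00192/0.00833333 → 0, 0.00345/0.00416667 → 0; chars 00.

PK20ai00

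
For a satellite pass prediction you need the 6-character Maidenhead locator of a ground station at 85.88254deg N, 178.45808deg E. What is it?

Offset from 180°W / 90°S: lon 358.4581°, lat 175.8825°.
Field: lon ⌊358.4581/20⌋ = 17 → R; lat ⌊175.8825/10⌋ = 17 → R.
Square: lon ⌊18.4581/2⌋ = 9; lat ⌊5.8825/1⌋ = 5.
Subsquare: lon ⌊0.4581/0.0833333⌋ = 5 → f; lat ⌊0.8825/0.0416667⌋ = 21 → v.

RR95fv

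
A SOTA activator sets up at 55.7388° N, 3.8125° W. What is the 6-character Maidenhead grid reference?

Shift to the Maidenhead origin (180°W, 90°S): lon 176.1875, lat 145.7388.
Field: 176.1875/20 → 8 → I, 145.7388/10 → 14 → O; chars IO.
Square: 16.1875/2 → 8, 5.7388/1 → 5; chars 85.
Subsquare: 0.1875/0.0833333 → 2 → c, 0.7388/0.0416667 → 17 → r; chars cr.

IO85cr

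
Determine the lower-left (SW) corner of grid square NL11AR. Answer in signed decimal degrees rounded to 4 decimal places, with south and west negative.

21.7083, 82.0000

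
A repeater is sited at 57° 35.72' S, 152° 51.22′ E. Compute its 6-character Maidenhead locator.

Add 180° to longitude and 90° to latitude: 332.8537, 32.4047.
Field: 332.8537/20 → 16 → Q, 32.4047/10 → 3 → D; chars QD.
Square: 12.8537/2 → 6, 2.4047/1 → 2; chars 62.
Subsquare: 0.8537/0.0833333 → 10 → k, 0.4047/0.0416667 → 9 → j; chars kj.

QD62kj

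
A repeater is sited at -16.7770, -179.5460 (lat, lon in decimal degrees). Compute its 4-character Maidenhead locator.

Add 180° to longitude and 90° to latitude: 0.45, 73.22.
Field (20°×10°, letters A–R): 0.45/20 → 0 → A, 73.22/10 → 7 → H; chars AH.
Square (2°×1°, digits 0–9): 0.45/2 → 0, 3.22/1 → 3; chars 03.

AH03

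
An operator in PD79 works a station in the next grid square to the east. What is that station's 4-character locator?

PD89

Longitude square 7; +1 → 8.
The latitude characters are unchanged.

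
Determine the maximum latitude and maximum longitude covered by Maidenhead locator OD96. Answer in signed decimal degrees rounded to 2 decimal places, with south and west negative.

-53.00, 120.00

Field O=14, D=3: +14·20° lon, +3·10° lat → SW at lon 100°, lat -60°.
Square 9, 6: +9·2° lon, +6·1° lat → SW at lon 118°, lat -54°.
Cell spans 2° lon × 1° lat. NE corner is SW corner plus one full cell.
latitude -53.00, longitude 120.00.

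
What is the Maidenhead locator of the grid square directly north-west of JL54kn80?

JL54kn71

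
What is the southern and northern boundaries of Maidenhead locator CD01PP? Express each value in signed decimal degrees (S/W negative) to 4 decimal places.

Field C=2, D=3: +2·20° lon, +3·10° lat → SW at lon -140°, lat -60°.
Square 0, 1: +0·2° lon, +1·1° lat → SW at lon -140°, lat -59°.
Subsquare p=15, p=15: +15·0.0833333° lon, +15·0.0416667° lat → SW at lon -138.75°, lat -58.375°.
Cell spans 0.0833333° lon × 0.0416667° lat.
south -58.3750, north -58.3333.

-58.3750, -58.3333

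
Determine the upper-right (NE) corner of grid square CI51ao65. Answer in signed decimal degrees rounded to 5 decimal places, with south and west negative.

-8.39167, -129.94167

Field C=2, I=8: +2·20° lon, +8·10° lat → SW at lon -140°, lat -10°.
Square 5, 1: +5·2° lon, +1·1° lat → SW at lon -130°, lat -9°.
Subsquare a=0, o=14: +0·0.0833333° lon, +14·0.0416667° lat → SW at lon -130°, lat -8.41667°.
Extended square 6, 5: +6·0.00833333° lon, +5·0.00416667° lat → SW at lon -129.95°, lat -8.39583°.
Cell spans 0.00833333° lon × 0.00416667° lat. NE corner is SW corner plus one full cell.
latitude -8.39167, longitude -129.94167.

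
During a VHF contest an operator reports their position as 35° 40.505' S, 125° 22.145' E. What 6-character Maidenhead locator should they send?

Offset from 180°W / 90°S: lon 305.3691°, lat 54.3249°.
Field: 305.3691/20 → 15 → P, 54.3249/10 → 5 → F; chars PF.
Square: 5.3691/2 → 2, 4.3249/1 → 4; chars 24.
Subsquare: 1.3691/0.0833333 → 16 → q, 0.3249/0.0416667 → 7 → h; chars qh.

PF24qh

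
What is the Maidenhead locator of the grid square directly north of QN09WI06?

Latitude extended square 6; +1 → 7.
The longitude characters are unchanged.

QN09wi07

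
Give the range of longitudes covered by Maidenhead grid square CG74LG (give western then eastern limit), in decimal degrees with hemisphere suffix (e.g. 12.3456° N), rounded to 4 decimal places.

Field C=2, G=6: +2·20° lon, +6·10° lat → SW at lon -140°, lat -30°.
Square 7, 4: +7·2° lon, +4·1° lat → SW at lon -126°, lat -26°.
Subsquare l=11, g=6: +11·0.0833333° lon, +6·0.0416667° lat → SW at lon -125.083°, lat -25.75°.
Cell spans 0.0833333° lon × 0.0416667° lat.
west 125.0833° W, east 125.0000° W.

125.0833° W, 125.0000° W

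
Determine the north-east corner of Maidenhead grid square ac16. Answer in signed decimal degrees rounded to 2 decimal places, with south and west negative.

-63.00, -176.00

Field A=0, C=2: +0·20° lon, +2·10° lat → SW at lon -180°, lat -70°.
Square 1, 6: +1·2° lon, +6·1° lat → SW at lon -178°, lat -64°.
Cell spans 2° lon × 1° lat. NE corner is SW corner plus one full cell.
latitude -63.00, longitude -176.00.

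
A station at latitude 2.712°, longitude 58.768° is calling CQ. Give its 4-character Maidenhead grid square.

Shift to the Maidenhead origin (180°W, 90°S): lon 238.77, lat 92.71.
Field: lon ⌊238.77/20⌋ = 11 → L; lat ⌊92.71/10⌋ = 9 → J.
Square: lon ⌊18.77/2⌋ = 9; lat ⌊2.71/1⌋ = 2.

LJ92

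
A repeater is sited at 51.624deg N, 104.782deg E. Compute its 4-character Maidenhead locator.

OO21

Shift to the Maidenhead origin (180°W, 90°S): lon 284.78, lat 141.62.
Field: lon ⌊284.78/20⌋ = 14 → O; lat ⌊141.62/10⌋ = 14 → O.
Square: lon ⌊4.78/2⌋ = 2; lat ⌊1.62/1⌋ = 1.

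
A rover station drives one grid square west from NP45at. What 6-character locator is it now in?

Longitude subsquare a = 0; −1 → -1, wraps to 23 = x, carry into square.
Longitude square 4; −1 → 3.
The latitude characters are unchanged.

NP35xt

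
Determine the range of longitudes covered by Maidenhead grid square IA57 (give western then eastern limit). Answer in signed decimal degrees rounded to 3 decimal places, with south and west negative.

-10.000, -8.000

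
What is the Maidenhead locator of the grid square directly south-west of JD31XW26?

JD31xw15

Longitude extended square 2; −1 → 1.
Latitude extended square 6; −1 → 5.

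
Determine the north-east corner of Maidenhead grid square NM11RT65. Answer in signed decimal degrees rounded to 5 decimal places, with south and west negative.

31.81667, 83.47500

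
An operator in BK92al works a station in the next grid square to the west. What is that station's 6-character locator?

BK82xl

Longitude subsquare a = 0; −1 → -1, wraps to 23 = x, carry into square.
Longitude square 9; −1 → 8.
The latitude characters are unchanged.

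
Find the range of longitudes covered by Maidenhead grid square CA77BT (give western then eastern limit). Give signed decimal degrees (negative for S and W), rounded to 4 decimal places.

-125.9167, -125.8333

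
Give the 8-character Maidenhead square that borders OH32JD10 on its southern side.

Latitude extended square 0; −1 → -1, wraps to 9, carry into subsquare.
Latitude subsquare d = 3; −1 → 2 = c.
The longitude characters are unchanged.

OH32jc19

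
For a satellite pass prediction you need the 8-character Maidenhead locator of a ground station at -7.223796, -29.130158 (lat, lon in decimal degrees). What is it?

Offset from 180°W / 90°S: lon 150.86984°, lat 82.77620°.
Field (20°×10°, letters A–R): 150.86984/20 → 7 → H, 82.77620/10 → 8 → I; chars HI.
Square (2°×1°, digits 0–9): 10.86984/2 → 5, 2.77620/1 → 2; chars 52.
Subsquare (5′×2.5′, letters a–x): 0.86984/0.0833333 → 10 → k, 0.77620/0.0416667 → 18 → s; chars ks.
Extended square (30″×15″, digits 0–9): 0.03651/0.00833333 → 4, 0.02620/0.00416667 → 6; chars 46.

HI52ks46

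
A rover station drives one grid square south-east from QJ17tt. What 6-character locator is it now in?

QJ17us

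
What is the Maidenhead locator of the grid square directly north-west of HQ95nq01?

Longitude extended square 0; −1 → -1, wraps to 9, carry into subsquare.
Longitude subsquare n = 13; −1 → 12 = m.
Latitude extended square 1; +1 → 2.

HQ95mq92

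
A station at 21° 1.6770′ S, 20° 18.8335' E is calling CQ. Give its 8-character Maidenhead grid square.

Shift to the Maidenhead origin (180°W, 90°S): lon 200.31389, lat 68.97205.
Field: lon ⌊200.31389/20⌋ = 10 → K; lat ⌊68.97205/10⌋ = 6 → G.
Square: lon ⌊0.31389/2⌋ = 0; lat ⌊8.97205/1⌋ = 8.
Subsquare: lon ⌊0.31389/0.0833333⌋ = 3 → d; lat ⌊0.97205/0.0416667⌋ = 23 → x.
Extended square: lon ⌊0.06389/0.00833333⌋ = 7; lat ⌊0.01372/0.00416667⌋ = 3.

KG08dx73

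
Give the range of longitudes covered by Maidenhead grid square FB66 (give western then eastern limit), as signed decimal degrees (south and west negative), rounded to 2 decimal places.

Field F=5, B=1: +5·20° lon, +1·10° lat → SW at lon -80°, lat -80°.
Square 6, 6: +6·2° lon, +6·1° lat → SW at lon -68°, lat -74°.
Cell spans 2° lon × 1° lat.
west -68.00, east -66.00.

-68.00, -66.00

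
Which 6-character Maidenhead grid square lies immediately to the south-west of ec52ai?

EC42xh

Longitude subsquare a = 0; −1 → -1, wraps to 23 = x, carry into square.
Longitude square 5; −1 → 4.
Latitude subsquare i = 8; −1 → 7 = h.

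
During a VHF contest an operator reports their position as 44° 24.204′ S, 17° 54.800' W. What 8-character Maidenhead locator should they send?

IE15bo03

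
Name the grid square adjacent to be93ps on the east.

BE93qs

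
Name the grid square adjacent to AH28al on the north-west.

Longitude subsquare a = 0; −1 → -1, wraps to 23 = x, carry into square.
Longitude square 2; −1 → 1.
Latitude subsquare l = 11; +1 → 12 = m.

AH18xm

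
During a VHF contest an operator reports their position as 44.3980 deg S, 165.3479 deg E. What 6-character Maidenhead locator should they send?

RE25qo

Offset from 180°W / 90°S: lon 345.3479°, lat 45.6020°.
Field: lon ⌊345.3479/20⌋ = 17 → R; lat ⌊45.6020/10⌋ = 4 → E.
Square: lon ⌊5.3479/2⌋ = 2; lat ⌊5.6020/1⌋ = 5.
Subsquare: lon ⌊1.3479/0.0833333⌋ = 16 → q; lat ⌊0.6020/0.0416667⌋ = 14 → o.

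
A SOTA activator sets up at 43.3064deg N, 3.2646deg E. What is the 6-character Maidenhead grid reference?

Shift to the Maidenhead origin (180°W, 90°S): lon 183.2646, lat 133.3064.
Field: 183.2646/20 → 9 → J, 133.3064/10 → 13 → N; chars JN.
Square: 3.2646/2 → 1, 3.3064/1 → 3; chars 13.
Subsquare: 1.2646/0.0833333 → 15 → p, 0.3064/0.0416667 → 7 → h; chars ph.

JN13ph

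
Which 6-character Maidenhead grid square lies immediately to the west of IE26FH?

Longitude subsquare f = 5; −1 → 4 = e.
The latitude characters are unchanged.

IE26eh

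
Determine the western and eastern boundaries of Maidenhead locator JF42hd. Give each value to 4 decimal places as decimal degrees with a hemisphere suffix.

8.5833° E, 8.6667° E

Field J=9, F=5: +9·20° lon, +5·10° lat → SW at lon 0°, lat -40°.
Square 4, 2: +4·2° lon, +2·1° lat → SW at lon 8°, lat -38°.
Subsquare h=7, d=3: +7·0.0833333° lon, +3·0.0416667° lat → SW at lon 8.58333°, lat -37.875°.
Cell spans 0.0833333° lon × 0.0416667° lat.
west 8.5833° E, east 8.6667° E.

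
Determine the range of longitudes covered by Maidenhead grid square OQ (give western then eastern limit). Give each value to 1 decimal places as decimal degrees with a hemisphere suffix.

Field O=14, Q=16: +14·20° lon, +16·10° lat → SW at lon 100°, lat 70°.
Cell spans 20° lon × 10° lat.
west 100.0° E, east 120.0° E.

100.0° E, 120.0° E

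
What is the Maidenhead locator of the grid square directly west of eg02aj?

Longitude subsquare a = 0; −1 → -1, wraps to 23 = x, carry into square.
Longitude square 0; −1 → -1, wraps to 9, carry into field.
Longitude field E = 4; −1 → 3 = D.
The latitude characters are unchanged.

DG92xj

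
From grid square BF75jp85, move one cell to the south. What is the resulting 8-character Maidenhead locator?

BF75jp84

Latitude extended square 5; −1 → 4.
The longitude characters are unchanged.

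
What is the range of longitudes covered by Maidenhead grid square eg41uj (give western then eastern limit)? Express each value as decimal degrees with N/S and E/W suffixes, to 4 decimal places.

Field E=4, G=6: +4·20° lon, +6·10° lat → SW at lon -100°, lat -30°.
Square 4, 1: +4·2° lon, +1·1° lat → SW at lon -92°, lat -29°.
Subsquare u=20, j=9: +20·0.0833333° lon, +9·0.0416667° lat → SW at lon -90.3333°, lat -28.625°.
Cell spans 0.0833333° lon × 0.0416667° lat.
west 90.3333° W, east 90.2500° W.

90.3333° W, 90.2500° W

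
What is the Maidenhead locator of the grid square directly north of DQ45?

DQ46

Latitude square 5; +1 → 6.
The longitude characters are unchanged.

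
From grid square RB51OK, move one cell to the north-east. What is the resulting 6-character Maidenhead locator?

RB51pl

Longitude subsquare o = 14; +1 → 15 = p.
Latitude subsquare k = 10; +1 → 11 = l.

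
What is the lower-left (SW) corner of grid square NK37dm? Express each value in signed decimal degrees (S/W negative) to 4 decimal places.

17.5000, 86.2500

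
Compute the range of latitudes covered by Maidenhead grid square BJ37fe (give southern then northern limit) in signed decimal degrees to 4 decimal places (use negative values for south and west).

7.1667, 7.2083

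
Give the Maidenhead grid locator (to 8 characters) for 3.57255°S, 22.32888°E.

KI16dk92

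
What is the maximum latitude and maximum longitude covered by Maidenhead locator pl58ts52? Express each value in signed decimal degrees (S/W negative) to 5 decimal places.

28.76250, 131.63333

Field P=15, L=11: +15·20° lon, +11·10° lat → SW at lon 120°, lat 20°.
Square 5, 8: +5·2° lon, +8·1° lat → SW at lon 130°, lat 28°.
Subsquare t=19, s=18: +19·0.0833333° lon, +18·0.0416667° lat → SW at lon 131.583°, lat 28.75°.
Extended square 5, 2: +5·0.00833333° lon, +2·0.00416667° lat → SW at lon 131.625°, lat 28.7583°.
Cell spans 0.00833333° lon × 0.00416667° lat. NE corner is SW corner plus one full cell.
latitude 28.76250, longitude 131.63333.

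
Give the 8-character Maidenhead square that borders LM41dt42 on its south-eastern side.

LM41dt51

Longitude extended square 4; +1 → 5.
Latitude extended square 2; −1 → 1.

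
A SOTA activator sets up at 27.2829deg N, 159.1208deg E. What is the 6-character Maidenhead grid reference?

Add 180° to longitude and 90° to latitude: 339.1208, 117.2829.
Field: 339.1208/20 → 16 → Q, 117.2829/10 → 11 → L; chars QL.
Square: 19.1208/2 → 9, 7.2829/1 → 7; chars 97.
Subsquare: 1.1208/0.0833333 → 13 → n, 0.2829/0.0416667 → 6 → g; chars ng.

QL97ng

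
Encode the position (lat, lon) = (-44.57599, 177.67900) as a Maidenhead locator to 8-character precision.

RE85uk11

Shift to the Maidenhead origin (180°W, 90°S): lon 357.67900, lat 45.42401.
Field (20°×10°, letters A–R): lon ⌊357.67900/20⌋ = 17 → R; lat ⌊45.42401/10⌋ = 4 → E.
Square (2°×1°, digits 0–9): lon ⌊17.67900/2⌋ = 8; lat ⌊5.42401/1⌋ = 5.
Subsquare (5′×2.5′, letters a–x): lon ⌊1.67900/0.0833333⌋ = 20 → u; lat ⌊0.42401/0.0416667⌋ = 10 → k.
Extended square (30″×15″, digits 0–9): lon ⌊0.01233/0.00833333⌋ = 1; lat ⌊0.00734/0.00416667⌋ = 1.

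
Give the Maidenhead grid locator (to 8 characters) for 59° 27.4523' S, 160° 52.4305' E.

RD00kn40

Offset from 180°W / 90°S: lon 340.87384°, lat 30.54246°.
Field: 340.87384/20 → 17 → R, 30.54246/10 → 3 → D; chars RD.
Square: 0.87384/2 → 0, 0.54246/1 → 0; chars 00.
Subsquare: 0.87384/0.0833333 → 10 → k, 0.54246/0.0416667 → 13 → n; chars kn.
Extended square: 0.04051/0.00833333 → 4, 0.00080/0.00416667 → 0; chars 40.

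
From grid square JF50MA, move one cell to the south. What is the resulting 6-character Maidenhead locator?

JE59mx

Latitude subsquare a = 0; −1 → -1, wraps to 23 = x, carry into square.
Latitude square 0; −1 → -1, wraps to 9, carry into field.
Latitude field F = 5; −1 → 4 = E.
The longitude characters are unchanged.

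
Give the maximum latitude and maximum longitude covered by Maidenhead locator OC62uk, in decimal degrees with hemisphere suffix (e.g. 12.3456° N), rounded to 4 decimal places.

Field O=14, C=2: +14·20° lon, +2·10° lat → SW at lon 100°, lat -70°.
Square 6, 2: +6·2° lon, +2·1° lat → SW at lon 112°, lat -68°.
Subsquare u=20, k=10: +20·0.0833333° lon, +10·0.0416667° lat → SW at lon 113.667°, lat -67.5833°.
Cell spans 0.0833333° lon × 0.0416667° lat. NE corner is SW corner plus one full cell.
latitude 67.5417° S, longitude 113.7500° E.

67.5417° S, 113.7500° E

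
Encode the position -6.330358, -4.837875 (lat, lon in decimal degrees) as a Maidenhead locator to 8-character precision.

II73nq90

Add 180° to longitude and 90° to latitude: 175.16213, 83.66964.
Field: lon ⌊175.16213/20⌋ = 8 → I; lat ⌊83.66964/10⌋ = 8 → I.
Square: lon ⌊15.16213/2⌋ = 7; lat ⌊3.66964/1⌋ = 3.
Subsquare: lon ⌊1.16213/0.0833333⌋ = 13 → n; lat ⌊0.66964/0.0416667⌋ = 16 → q.
Extended square: lon ⌊0.07879/0.00833333⌋ = 9; lat ⌊0.00298/0.00416667⌋ = 0.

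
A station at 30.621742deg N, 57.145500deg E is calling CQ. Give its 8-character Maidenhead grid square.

LM80no79

Shift to the Maidenhead origin (180°W, 90°S): lon 237.14550, lat 120.62174.
Field: 237.14550/20 → 11 → L, 120.62174/10 → 12 → M; chars LM.
Square: 17.14550/2 → 8, 0.62174/1 → 0; chars 80.
Subsquare: 1.14550/0.0833333 → 13 → n, 0.62174/0.0416667 → 14 → o; chars no.
Extended square: 0.06217/0.00833333 → 7, 0.03841/0.00416667 → 9; chars 79.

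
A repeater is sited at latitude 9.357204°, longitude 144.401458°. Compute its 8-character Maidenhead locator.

Offset from 180°W / 90°S: lon 324.40146°, lat 99.35720°.
Field: lon ⌊324.40146/20⌋ = 16 → Q; lat ⌊99.35720/10⌋ = 9 → J.
Square: lon ⌊4.40146/2⌋ = 2; lat ⌊9.35720/1⌋ = 9.
Subsquare: lon ⌊0.40146/0.0833333⌋ = 4 → e; lat ⌊0.35720/0.0416667⌋ = 8 → i.
Extended square: lon ⌊0.06812/0.00833333⌋ = 8; lat ⌊0.02387/0.00416667⌋ = 5.

QJ29ei85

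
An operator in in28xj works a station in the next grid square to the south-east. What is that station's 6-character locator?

IN38ai

Longitude subsquare x = 23; +1 → 24, wraps to 0 = a, carry into square.
Longitude square 2; +1 → 3.
Latitude subsquare j = 9; −1 → 8 = i.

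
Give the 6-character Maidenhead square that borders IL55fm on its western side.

IL55em

Longitude subsquare f = 5; −1 → 4 = e.
The latitude characters are unchanged.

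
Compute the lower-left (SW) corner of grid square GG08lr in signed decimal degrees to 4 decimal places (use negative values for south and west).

-21.2917, -59.0833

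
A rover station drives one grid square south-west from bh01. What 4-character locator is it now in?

AH90

Longitude square 0; −1 → -1, wraps to 9, carry into field.
Longitude field B = 1; −1 → 0 = A.
Latitude square 1; −1 → 0.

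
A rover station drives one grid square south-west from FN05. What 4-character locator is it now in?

EN94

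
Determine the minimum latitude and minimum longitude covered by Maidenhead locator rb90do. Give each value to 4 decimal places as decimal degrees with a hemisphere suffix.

79.4167° S, 178.2500° E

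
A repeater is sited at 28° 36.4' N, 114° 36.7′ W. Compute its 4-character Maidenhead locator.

Shift to the Maidenhead origin (180°W, 90°S): lon 65.39, lat 118.61.
Field: lon ⌊65.39/20⌋ = 3 → D; lat ⌊118.61/10⌋ = 11 → L.
Square: lon ⌊5.39/2⌋ = 2; lat ⌊8.61/1⌋ = 8.

DL28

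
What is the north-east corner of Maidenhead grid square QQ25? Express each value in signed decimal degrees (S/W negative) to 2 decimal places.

Field Q=16, Q=16: +16·20° lon, +16·10° lat → SW at lon 140°, lat 70°.
Square 2, 5: +2·2° lon, +5·1° lat → SW at lon 144°, lat 75°.
Cell spans 2° lon × 1° lat. NE corner is SW corner plus one full cell.
latitude 76.00, longitude 146.00.

76.00, 146.00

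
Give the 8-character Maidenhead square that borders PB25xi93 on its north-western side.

PB25xi84

Longitude extended square 9; −1 → 8.
Latitude extended square 3; +1 → 4.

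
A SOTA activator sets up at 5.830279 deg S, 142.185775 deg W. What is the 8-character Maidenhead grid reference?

BI84ve70

Add 180° to longitude and 90° to latitude: 37.81422, 84.16972.
Field: 37.81422/20 → 1 → B, 84.16972/10 → 8 → I; chars BI.
Square: 17.81422/2 → 8, 4.16972/1 → 4; chars 84.
Subsquare: 1.81422/0.0833333 → 21 → v, 0.16972/0.0416667 → 4 → e; chars ve.
Extended square: 0.06422/0.00833333 → 7, 0.00305/0.00416667 → 0; chars 70.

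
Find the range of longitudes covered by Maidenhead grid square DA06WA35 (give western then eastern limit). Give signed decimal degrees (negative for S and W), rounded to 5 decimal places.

-118.14167, -118.13333

Field D=3, A=0: +3·20° lon, +0·10° lat → SW at lon -120°, lat -90°.
Square 0, 6: +0·2° lon, +6·1° lat → SW at lon -120°, lat -84°.
Subsquare w=22, a=0: +22·0.0833333° lon, +0·0.0416667° lat → SW at lon -118.167°, lat -84°.
Extended square 3, 5: +3·0.00833333° lon, +5·0.00416667° lat → SW at lon -118.142°, lat -83.9792°.
Cell spans 0.00833333° lon × 0.00416667° lat.
west -118.14167, east -118.13333.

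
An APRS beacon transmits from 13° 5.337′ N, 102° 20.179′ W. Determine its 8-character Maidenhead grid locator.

DK83tc91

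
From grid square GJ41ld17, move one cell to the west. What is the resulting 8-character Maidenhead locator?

Longitude extended square 1; −1 → 0.
The latitude characters are unchanged.

GJ41ld07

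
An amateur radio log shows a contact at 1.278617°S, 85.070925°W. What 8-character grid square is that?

EI78lr13

Add 180° to longitude and 90° to latitude: 94.92907, 88.72138.
Field: 94.92907/20 → 4 → E, 88.72138/10 → 8 → I; chars EI.
Square: 14.92907/2 → 7, 8.72138/1 → 8; chars 78.
Subsquare: 0.92907/0.0833333 → 11 → l, 0.72138/0.0416667 → 17 → r; chars lr.
Extended square: 0.01241/0.00833333 → 1, 0.01305/0.00416667 → 3; chars 13.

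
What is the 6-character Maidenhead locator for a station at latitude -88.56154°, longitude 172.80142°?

RA61jk

Shift to the Maidenhead origin (180°W, 90°S): lon 352.8014, lat 1.4385.
Field: lon ⌊352.8014/20⌋ = 17 → R; lat ⌊1.4385/10⌋ = 0 → A.
Square: lon ⌊12.8014/2⌋ = 6; lat ⌊1.4385/1⌋ = 1.
Subsquare: lon ⌊0.8014/0.0833333⌋ = 9 → j; lat ⌊0.4385/0.0416667⌋ = 10 → k.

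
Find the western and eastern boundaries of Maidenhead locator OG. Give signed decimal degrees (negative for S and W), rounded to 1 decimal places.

Field O=14, G=6: +14·20° lon, +6·10° lat → SW at lon 100°, lat -30°.
Cell spans 20° lon × 10° lat.
west 100.0, east 120.0.

100.0, 120.0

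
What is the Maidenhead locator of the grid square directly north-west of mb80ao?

Longitude subsquare a = 0; −1 → -1, wraps to 23 = x, carry into square.
Longitude square 8; −1 → 7.
Latitude subsquare o = 14; +1 → 15 = p.

MB70xp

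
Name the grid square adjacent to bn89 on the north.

BO80

Latitude square 9; +1 → 10, wraps to 0, carry into field.
Latitude field N = 13; +1 → 14 = O.
The longitude characters are unchanged.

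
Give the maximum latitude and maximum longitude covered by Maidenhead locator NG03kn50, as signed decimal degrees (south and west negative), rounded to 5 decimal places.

-26.45417, 80.88333

Field N=13, G=6: +13·20° lon, +6·10° lat → SW at lon 80°, lat -30°.
Square 0, 3: +0·2° lon, +3·1° lat → SW at lon 80°, lat -27°.
Subsquare k=10, n=13: +10·0.0833333° lon, +13·0.0416667° lat → SW at lon 80.8333°, lat -26.4583°.
Extended square 5, 0: +5·0.00833333° lon, +0·0.00416667° lat → SW at lon 80.875°, lat -26.4583°.
Cell spans 0.00833333° lon × 0.00416667° lat. NE corner is SW corner plus one full cell.
latitude -26.45417, longitude 80.88333.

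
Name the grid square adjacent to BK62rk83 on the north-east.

Longitude extended square 8; +1 → 9.
Latitude extended square 3; +1 → 4.

BK62rk94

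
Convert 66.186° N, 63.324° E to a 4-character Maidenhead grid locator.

MP16

Add 180° to longitude and 90° to latitude: 243.32, 156.19.
Field: 243.32/20 → 12 → M, 156.19/10 → 15 → P; chars MP.
Square: 3.32/2 → 1, 6.19/1 → 6; chars 16.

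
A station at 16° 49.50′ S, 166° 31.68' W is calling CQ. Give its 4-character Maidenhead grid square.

AH63

Shift to the Maidenhead origin (180°W, 90°S): lon 13.47, lat 73.17.
Field (20°×10°, letters A–R): 13.47/20 → 0 → A, 73.17/10 → 7 → H; chars AH.
Square (2°×1°, digits 0–9): 13.47/2 → 6, 3.17/1 → 3; chars 63.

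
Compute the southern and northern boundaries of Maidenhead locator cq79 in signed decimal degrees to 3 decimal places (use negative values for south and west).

79.000, 80.000

Field C=2, Q=16: +2·20° lon, +16·10° lat → SW at lon -140°, lat 70°.
Square 7, 9: +7·2° lon, +9·1° lat → SW at lon -126°, lat 79°.
Cell spans 2° lon × 1° lat.
south 79.000, north 80.000.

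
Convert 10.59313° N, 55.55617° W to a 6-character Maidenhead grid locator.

GK20fo

Offset from 180°W / 90°S: lon 124.4438°, lat 100.5931°.
Field: lon ⌊124.4438/20⌋ = 6 → G; lat ⌊100.5931/10⌋ = 10 → K.
Square: lon ⌊4.4438/2⌋ = 2; lat ⌊0.5931/1⌋ = 0.
Subsquare: lon ⌊0.4438/0.0833333⌋ = 5 → f; lat ⌊0.5931/0.0416667⌋ = 14 → o.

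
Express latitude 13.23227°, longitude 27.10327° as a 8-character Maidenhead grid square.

Offset from 180°W / 90°S: lon 207.10327°, lat 103.23227°.
Field (20°×10°, letters A–R): lon ⌊207.10327/20⌋ = 10 → K; lat ⌊103.23227/10⌋ = 10 → K.
Square (2°×1°, digits 0–9): lon ⌊7.10327/2⌋ = 3; lat ⌊3.23227/1⌋ = 3.
Subsquare (5′×2.5′, letters a–x): lon ⌊1.10327/0.0833333⌋ = 13 → n; lat ⌊0.23227/0.0416667⌋ = 5 → f.
Extended square (30″×15″, digits 0–9): lon ⌊0.01994/0.00833333⌋ = 2; lat ⌊0.02394/0.00416667⌋ = 5.

KK33nf25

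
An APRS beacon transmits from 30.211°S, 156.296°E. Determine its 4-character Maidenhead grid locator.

QF89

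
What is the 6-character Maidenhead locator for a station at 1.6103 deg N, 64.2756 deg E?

Shift to the Maidenhead origin (180°W, 90°S): lon 244.2756, lat 91.6103.
Field: lon ⌊244.2756/20⌋ = 12 → M; lat ⌊91.6103/10⌋ = 9 → J.
Square: lon ⌊4.2756/2⌋ = 2; lat ⌊1.6103/1⌋ = 1.
Subsquare: lon ⌊0.2756/0.0833333⌋ = 3 → d; lat ⌊0.6103/0.0416667⌋ = 14 → o.

MJ21do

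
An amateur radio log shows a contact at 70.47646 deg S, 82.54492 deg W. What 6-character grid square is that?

EB89rm

Offset from 180°W / 90°S: lon 97.4551°, lat 19.5235°.
Field (20°×10°, letters A–R): lon ⌊97.4551/20⌋ = 4 → E; lat ⌊19.5235/10⌋ = 1 → B.
Square (2°×1°, digits 0–9): lon ⌊17.4551/2⌋ = 8; lat ⌊9.5235/1⌋ = 9.
Subsquare (5′×2.5′, letters a–x): lon ⌊1.4551/0.0833333⌋ = 17 → r; lat ⌊0.5235/0.0416667⌋ = 12 → m.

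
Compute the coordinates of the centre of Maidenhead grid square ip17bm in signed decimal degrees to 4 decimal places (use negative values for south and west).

Field I=8, P=15: +8·20° lon, +15·10° lat → SW at lon -20°, lat 60°.
Square 1, 7: +1·2° lon, +7·1° lat → SW at lon -18°, lat 67°.
Subsquare b=1, m=12: +1·0.0833333° lon, +12·0.0416667° lat → SW at lon -17.9167°, lat 67.5°.
Cell spans 0.0833333° lon × 0.0416667° lat. Centre is SW corner plus half of each.
latitude 67.5208, longitude -17.8750.

67.5208, -17.8750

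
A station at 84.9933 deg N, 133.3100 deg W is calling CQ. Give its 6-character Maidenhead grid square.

Offset from 180°W / 90°S: lon 46.6900°, lat 174.9933°.
Field: lon ⌊46.6900/20⌋ = 2 → C; lat ⌊174.9933/10⌋ = 17 → R.
Square: lon ⌊6.6900/2⌋ = 3; lat ⌊4.9933/1⌋ = 4.
Subsquare: lon ⌊0.6900/0.0833333⌋ = 8 → i; lat ⌊0.9933/0.0416667⌋ = 23 → x.

CR34ix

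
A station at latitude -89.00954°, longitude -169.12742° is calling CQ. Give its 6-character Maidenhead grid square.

Add 180° to longitude and 90° to latitude: 10.8726, 0.9905.
Field: 10.8726/20 → 0 → A, 0.9905/10 → 0 → A; chars AA.
Square: 10.8726/2 → 5, 0.9905/1 → 0; chars 50.
Subsquare: 0.8726/0.0833333 → 10 → k, 0.9905/0.0416667 → 23 → x; chars kx.

AA50kx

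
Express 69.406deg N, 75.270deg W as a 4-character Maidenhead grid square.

FP29

Shift to the Maidenhead origin (180°W, 90°S): lon 104.73, lat 159.41.
Field: lon ⌊104.73/20⌋ = 5 → F; lat ⌊159.41/10⌋ = 15 → P.
Square: lon ⌊4.73/2⌋ = 2; lat ⌊9.41/1⌋ = 9.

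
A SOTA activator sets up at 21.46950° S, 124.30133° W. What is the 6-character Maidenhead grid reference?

CG78um

Offset from 180°W / 90°S: lon 55.6987°, lat 68.5305°.
Field (20°×10°, letters A–R): 55.6987/20 → 2 → C, 68.5305/10 → 6 → G; chars CG.
Square (2°×1°, digits 0–9): 15.6987/2 → 7, 8.5305/1 → 8; chars 78.
Subsquare (5′×2.5′, letters a–x): 1.6987/0.0833333 → 20 → u, 0.5305/0.0416667 → 12 → m; chars um.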